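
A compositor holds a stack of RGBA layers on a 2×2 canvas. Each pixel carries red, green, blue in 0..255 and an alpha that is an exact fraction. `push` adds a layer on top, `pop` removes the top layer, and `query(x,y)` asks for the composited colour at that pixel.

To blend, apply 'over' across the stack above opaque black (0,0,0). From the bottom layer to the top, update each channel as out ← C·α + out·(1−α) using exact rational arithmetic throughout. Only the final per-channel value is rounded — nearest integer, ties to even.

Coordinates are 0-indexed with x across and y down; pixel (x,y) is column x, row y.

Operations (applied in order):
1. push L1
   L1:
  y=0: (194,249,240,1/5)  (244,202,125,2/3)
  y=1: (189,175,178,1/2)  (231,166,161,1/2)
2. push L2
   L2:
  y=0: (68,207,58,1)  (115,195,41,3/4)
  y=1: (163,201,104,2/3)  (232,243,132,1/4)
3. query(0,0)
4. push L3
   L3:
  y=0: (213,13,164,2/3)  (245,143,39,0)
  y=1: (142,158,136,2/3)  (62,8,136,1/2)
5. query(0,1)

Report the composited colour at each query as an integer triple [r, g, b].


query (0,0) [L1,L2] — begin 0,0,0
L1 α=1/5: [194/5, 249/5, 48]
L2 α=1: [68, 207, 58]
→ [68, 207, 58]

(0,1) stack=L1,L2,L3; from [0,0,0]:
after L1 α=1/2: [189/2, 175/2, 89]
after L2 α=2/3: [841/6, 979/6, 99]
after L3 α=2/3: [2545/18, 2875/18, 371/3]
= [141, 160, 124]


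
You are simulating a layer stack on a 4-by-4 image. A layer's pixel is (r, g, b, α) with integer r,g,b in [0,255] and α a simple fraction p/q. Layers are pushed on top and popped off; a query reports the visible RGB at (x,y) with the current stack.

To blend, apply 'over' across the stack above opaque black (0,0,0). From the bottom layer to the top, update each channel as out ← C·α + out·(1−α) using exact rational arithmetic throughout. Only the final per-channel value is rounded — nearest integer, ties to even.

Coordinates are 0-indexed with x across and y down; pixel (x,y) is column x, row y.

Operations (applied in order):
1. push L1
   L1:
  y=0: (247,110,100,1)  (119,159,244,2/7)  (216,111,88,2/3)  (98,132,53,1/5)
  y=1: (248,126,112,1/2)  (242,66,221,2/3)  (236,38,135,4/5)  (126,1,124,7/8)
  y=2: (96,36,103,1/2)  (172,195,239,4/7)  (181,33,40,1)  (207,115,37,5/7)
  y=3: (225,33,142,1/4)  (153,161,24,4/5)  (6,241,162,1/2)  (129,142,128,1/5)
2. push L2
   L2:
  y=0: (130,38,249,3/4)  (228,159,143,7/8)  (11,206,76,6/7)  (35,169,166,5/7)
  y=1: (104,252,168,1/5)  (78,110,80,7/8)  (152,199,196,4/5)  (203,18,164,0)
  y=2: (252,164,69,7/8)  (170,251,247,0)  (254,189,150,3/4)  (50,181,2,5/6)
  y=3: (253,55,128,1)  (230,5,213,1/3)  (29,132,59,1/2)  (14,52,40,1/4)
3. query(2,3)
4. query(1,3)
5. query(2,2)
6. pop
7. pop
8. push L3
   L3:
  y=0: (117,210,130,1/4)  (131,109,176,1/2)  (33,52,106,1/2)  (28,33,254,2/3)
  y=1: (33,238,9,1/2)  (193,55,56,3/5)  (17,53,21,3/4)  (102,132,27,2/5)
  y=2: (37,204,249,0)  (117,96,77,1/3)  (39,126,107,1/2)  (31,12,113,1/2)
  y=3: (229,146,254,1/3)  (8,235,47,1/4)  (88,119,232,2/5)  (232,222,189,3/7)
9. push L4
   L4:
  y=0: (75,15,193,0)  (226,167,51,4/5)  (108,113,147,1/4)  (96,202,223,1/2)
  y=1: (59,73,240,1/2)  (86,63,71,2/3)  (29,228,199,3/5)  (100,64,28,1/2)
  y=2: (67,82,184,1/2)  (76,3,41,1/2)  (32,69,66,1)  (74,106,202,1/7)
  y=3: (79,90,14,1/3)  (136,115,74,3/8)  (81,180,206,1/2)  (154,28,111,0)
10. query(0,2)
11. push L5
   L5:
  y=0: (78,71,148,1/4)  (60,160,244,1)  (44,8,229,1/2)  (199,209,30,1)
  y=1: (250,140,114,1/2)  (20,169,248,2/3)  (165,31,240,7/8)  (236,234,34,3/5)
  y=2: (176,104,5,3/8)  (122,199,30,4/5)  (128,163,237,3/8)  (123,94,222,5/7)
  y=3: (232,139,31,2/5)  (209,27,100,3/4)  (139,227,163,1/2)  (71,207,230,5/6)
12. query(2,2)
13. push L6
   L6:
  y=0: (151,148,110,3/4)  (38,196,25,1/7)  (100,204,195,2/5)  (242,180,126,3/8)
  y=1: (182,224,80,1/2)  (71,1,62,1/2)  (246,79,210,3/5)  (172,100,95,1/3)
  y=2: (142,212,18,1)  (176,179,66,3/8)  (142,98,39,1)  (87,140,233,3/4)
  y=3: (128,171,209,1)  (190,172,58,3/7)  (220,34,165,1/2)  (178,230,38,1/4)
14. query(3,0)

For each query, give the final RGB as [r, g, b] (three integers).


(2,3) stack=L1,L2; from [0,0,0]:
L1 α=1/2: [3, 241/2, 81]
L2 α=1/2: [16, 505/4, 70]
= [16, 126, 70]

query (1,3) [L1,L2] — begin 0,0,0
after L1 α=4/5: [612/5, 644/5, 96/5]
after L2 α=1/3: [2374/15, 1313/15, 419/5]
rounded: [158, 88, 84]

at x=2,y=2 over L1,L2:
+L1 (α=1) → [181, 33, 40]
+L2 (α=3/4) → [943/4, 150, 245/2]
rounded: [236, 150, 122]

at x=0,y=2 over L3,L4:
after L3 α=0: [0, 0, 0]
after L4 α=1/2: [67/2, 41, 92]
rounded: [34, 41, 92]

(2,2) stack=L3,L4,L5; from [0,0,0]:
L3 α=1/2: [39/2, 63, 107/2]
L4 α=1: [32, 69, 66]
L5 α=3/8: [68, 417/4, 1041/8]
rounded: [68, 104, 130]

at x=3,y=0 over L3,L4,L5,L6:
+L3 (α=2/3) → [56/3, 22, 508/3]
+L4 (α=1/2) → [172/3, 112, 1177/6]
+L5 (α=1) → [199, 209, 30]
+L6 (α=3/8) → [1721/8, 1585/8, 66]
rounded: [215, 198, 66]


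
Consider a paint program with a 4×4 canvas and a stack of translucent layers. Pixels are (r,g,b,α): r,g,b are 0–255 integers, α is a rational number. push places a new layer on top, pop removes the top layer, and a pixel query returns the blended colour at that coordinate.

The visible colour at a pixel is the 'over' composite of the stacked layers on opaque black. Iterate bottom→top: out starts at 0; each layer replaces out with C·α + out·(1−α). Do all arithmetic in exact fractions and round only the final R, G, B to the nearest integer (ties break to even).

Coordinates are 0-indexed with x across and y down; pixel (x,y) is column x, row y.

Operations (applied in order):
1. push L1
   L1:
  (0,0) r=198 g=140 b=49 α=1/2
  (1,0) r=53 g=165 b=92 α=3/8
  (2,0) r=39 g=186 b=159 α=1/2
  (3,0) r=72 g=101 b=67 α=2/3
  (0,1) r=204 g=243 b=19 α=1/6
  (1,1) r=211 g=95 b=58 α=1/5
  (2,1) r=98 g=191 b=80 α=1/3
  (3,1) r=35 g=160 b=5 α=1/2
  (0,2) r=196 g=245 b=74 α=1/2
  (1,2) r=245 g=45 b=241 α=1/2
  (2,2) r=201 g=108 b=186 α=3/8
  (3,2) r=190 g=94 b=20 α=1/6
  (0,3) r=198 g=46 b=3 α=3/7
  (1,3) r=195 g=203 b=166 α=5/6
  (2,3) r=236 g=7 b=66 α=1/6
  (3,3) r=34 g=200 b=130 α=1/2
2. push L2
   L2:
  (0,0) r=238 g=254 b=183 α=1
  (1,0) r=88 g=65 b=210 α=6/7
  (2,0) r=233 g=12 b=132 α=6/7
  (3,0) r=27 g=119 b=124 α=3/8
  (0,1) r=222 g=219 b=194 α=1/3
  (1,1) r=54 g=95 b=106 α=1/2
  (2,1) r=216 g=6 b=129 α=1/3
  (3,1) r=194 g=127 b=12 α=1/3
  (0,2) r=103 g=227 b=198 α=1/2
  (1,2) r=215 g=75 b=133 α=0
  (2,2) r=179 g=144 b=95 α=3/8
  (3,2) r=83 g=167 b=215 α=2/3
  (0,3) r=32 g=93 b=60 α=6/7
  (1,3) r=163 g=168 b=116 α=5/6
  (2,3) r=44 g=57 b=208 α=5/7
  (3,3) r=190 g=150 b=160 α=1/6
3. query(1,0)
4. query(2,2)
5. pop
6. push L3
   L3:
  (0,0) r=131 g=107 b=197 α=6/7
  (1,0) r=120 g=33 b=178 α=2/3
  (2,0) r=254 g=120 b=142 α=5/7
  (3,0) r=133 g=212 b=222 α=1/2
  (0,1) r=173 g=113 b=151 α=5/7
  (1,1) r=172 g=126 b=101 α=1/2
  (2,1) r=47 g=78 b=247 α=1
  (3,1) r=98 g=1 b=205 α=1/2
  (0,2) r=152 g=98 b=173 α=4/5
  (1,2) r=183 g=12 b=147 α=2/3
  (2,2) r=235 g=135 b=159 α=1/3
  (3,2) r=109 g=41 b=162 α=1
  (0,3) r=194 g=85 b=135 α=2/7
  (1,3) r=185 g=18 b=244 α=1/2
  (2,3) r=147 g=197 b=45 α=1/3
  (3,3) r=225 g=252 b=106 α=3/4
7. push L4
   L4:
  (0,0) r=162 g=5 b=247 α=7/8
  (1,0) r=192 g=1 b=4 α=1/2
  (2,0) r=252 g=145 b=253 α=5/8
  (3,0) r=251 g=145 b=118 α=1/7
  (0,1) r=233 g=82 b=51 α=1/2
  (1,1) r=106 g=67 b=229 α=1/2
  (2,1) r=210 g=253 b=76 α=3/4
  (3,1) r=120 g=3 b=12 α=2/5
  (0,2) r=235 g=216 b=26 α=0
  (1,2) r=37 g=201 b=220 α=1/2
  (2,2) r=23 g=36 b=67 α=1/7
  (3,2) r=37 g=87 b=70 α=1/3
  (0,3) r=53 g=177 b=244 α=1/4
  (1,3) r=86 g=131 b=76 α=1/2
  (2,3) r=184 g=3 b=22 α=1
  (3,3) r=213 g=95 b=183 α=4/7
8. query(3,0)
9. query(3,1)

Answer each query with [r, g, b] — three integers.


at x=1,y=0 over L1,L2:
L1 α=3/8: [159/8, 495/8, 69/2]
L2 α=6/7: [4383/56, 3615/56, 2589/14]
= [78, 65, 185]

(2,2) stack=L1,L2; from [0,0,0]:
L1 α=3/8: [603/8, 81/2, 279/4]
L2 α=3/8: [7311/64, 1269/16, 2535/32]
rounded: [114, 79, 79]

at x=3,y=0 over L1,L3,L4:
L1 α=2/3: [48, 202/3, 134/3]
L3 α=1/2: [181/2, 419/3, 400/3]
L4 α=1/7: [794/7, 983/7, 918/7]
= [113, 140, 131]

(3,1) stack=L1,L3,L4; from [0,0,0]:
after L1 α=1/2: [35/2, 80, 5/2]
after L3 α=1/2: [231/4, 81/2, 415/4]
after L4 α=2/5: [1653/20, 51/2, 1341/20]
rounded: [83, 26, 67]


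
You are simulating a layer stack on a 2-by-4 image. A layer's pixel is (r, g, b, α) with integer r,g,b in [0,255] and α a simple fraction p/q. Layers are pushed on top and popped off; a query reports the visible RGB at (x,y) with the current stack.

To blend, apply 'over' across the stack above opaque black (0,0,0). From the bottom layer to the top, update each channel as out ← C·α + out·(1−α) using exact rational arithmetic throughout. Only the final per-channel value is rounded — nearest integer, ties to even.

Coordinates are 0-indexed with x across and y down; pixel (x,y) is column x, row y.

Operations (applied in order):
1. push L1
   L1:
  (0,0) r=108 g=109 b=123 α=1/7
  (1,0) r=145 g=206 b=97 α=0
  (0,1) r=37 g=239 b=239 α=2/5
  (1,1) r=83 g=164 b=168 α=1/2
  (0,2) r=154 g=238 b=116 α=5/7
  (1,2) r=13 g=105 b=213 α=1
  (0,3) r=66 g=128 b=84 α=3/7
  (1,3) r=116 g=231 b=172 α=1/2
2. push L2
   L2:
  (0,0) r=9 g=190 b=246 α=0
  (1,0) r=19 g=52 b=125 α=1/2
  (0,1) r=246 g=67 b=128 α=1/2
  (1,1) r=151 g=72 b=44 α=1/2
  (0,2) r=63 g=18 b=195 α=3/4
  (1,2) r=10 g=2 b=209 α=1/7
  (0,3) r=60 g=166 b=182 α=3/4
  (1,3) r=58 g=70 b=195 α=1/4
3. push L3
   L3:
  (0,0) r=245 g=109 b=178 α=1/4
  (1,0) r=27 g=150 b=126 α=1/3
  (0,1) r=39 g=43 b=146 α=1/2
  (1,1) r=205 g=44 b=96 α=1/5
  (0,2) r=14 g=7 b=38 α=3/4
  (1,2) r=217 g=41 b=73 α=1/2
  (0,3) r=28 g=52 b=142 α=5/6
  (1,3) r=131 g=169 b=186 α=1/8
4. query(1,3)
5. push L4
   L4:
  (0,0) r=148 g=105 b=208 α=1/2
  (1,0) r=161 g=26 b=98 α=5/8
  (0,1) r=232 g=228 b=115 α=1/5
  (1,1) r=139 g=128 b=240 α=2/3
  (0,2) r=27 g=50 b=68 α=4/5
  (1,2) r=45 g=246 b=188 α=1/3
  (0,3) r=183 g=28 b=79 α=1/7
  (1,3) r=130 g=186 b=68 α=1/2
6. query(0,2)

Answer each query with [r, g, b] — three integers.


query (1,3) [L1,L2,L3] — begin 0,0,0
after L1 α=1/2: [58, 231/2, 86]
after L2 α=1/4: [58, 833/8, 453/4]
after L3 α=1/8: [537/8, 7183/64, 3915/32]
= [67, 112, 122]

(0,2) stack=L1,L2,L3,L4; from [0,0,0]:
+L1 (α=5/7) → [110, 170, 580/7]
+L2 (α=3/4) → [299/4, 56, 4675/28]
+L3 (α=3/4) → [467/16, 77/4, 7867/112]
+L4 (α=4/5) → [439/16, 877/20, 38331/560]
→ [27, 44, 68]


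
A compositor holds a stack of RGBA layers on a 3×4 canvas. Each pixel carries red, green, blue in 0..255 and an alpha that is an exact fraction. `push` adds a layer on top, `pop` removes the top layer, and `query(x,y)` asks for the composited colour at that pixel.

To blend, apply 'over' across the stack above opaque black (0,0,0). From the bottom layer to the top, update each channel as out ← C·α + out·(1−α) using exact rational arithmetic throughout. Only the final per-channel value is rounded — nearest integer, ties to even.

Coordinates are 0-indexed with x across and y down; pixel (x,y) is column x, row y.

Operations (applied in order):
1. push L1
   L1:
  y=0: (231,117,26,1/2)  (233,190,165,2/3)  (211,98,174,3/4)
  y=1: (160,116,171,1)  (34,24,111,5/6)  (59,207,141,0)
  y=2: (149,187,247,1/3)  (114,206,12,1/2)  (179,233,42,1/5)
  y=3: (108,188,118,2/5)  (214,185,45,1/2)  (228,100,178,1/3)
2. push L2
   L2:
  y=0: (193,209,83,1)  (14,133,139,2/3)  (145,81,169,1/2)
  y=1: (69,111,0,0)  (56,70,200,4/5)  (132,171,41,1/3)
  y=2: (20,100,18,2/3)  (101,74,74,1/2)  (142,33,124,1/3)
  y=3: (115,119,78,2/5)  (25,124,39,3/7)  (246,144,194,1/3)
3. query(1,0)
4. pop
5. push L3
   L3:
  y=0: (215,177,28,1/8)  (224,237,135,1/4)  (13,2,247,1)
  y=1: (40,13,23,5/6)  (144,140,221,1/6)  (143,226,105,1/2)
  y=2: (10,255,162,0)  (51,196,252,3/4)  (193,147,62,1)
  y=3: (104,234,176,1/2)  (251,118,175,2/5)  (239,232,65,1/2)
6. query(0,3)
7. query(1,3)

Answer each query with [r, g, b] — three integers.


query (1,0) [L1,L2] — begin 0,0,0
after L1 α=2/3: [466/3, 380/3, 110]
after L2 α=2/3: [550/9, 1178/9, 388/3]
rounded: [61, 131, 129]

(0,3) stack=L1,L3; from [0,0,0]:
L1 α=2/5: [216/5, 376/5, 236/5]
L3 α=1/2: [368/5, 773/5, 558/5]
→ [74, 155, 112]

query (1,3) [L1,L3] — begin 0,0,0
+L1 (α=1/2) → [107, 185/2, 45/2]
+L3 (α=2/5) → [823/5, 1027/10, 167/2]
→ [165, 103, 84]


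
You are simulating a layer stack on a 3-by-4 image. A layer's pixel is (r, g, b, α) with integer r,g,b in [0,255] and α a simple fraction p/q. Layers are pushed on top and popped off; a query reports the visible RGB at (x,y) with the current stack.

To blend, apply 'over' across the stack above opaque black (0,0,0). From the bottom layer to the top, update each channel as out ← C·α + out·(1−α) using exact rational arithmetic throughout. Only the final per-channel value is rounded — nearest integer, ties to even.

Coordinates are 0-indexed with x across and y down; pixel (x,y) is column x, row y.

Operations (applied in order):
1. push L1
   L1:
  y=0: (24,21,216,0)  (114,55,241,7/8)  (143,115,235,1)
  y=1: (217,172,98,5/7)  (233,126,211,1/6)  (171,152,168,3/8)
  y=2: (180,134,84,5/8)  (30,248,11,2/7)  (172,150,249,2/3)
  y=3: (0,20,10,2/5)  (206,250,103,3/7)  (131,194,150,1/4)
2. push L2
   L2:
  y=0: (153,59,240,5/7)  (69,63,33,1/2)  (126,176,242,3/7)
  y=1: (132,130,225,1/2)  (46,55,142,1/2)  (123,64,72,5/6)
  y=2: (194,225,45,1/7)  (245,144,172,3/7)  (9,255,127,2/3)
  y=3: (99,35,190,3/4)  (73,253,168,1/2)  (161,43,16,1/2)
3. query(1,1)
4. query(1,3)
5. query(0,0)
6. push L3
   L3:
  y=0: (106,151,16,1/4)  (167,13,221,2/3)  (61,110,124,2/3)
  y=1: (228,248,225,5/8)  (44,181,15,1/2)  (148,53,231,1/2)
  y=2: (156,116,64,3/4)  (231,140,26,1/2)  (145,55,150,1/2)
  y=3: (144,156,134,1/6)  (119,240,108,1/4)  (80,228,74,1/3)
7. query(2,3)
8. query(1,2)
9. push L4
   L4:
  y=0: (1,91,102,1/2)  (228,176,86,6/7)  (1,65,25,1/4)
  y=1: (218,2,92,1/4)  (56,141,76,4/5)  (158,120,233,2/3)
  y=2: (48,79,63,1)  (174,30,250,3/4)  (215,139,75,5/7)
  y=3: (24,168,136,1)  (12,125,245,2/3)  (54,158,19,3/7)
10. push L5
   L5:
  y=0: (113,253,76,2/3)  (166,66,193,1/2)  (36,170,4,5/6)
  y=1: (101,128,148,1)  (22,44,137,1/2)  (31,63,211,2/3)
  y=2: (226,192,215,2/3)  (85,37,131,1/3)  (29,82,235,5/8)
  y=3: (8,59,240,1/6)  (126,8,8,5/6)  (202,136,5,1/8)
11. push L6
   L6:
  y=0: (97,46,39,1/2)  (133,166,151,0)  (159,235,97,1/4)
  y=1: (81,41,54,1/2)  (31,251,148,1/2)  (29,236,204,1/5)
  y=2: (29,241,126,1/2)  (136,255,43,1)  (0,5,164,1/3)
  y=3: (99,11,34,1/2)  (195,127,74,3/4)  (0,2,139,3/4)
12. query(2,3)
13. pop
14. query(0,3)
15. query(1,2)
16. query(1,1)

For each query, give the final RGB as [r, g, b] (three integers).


at x=1,y=1 over L1,L2:
after L1 α=1/6: [233/6, 21, 211/6]
after L2 α=1/2: [509/12, 38, 1063/12]
= [42, 38, 89]

query (1,3) [L1,L2] — begin 0,0,0
L1 α=3/7: [618/7, 750/7, 309/7]
L2 α=1/2: [1129/14, 2521/14, 1485/14]
rounded: [81, 180, 106]

query (0,0) [L1,L2] — begin 0,0,0
after L1 α=0: [0, 0, 0]
after L2 α=5/7: [765/7, 295/7, 1200/7]
rounded: [109, 42, 171]

at x=2,y=3 over L1,L2,L3:
+L1 (α=1/4) → [131/4, 97/2, 75/2]
+L2 (α=1/2) → [775/8, 183/4, 107/4]
+L3 (α=1/3) → [365/4, 213/2, 85/2]
rounded: [91, 106, 42]

(1,2) stack=L1,L2,L3; from [0,0,0]:
after L1 α=2/7: [60/7, 496/7, 22/7]
after L2 α=3/7: [5385/49, 5008/49, 3700/49]
after L3 α=1/2: [8352/49, 5934/49, 2487/49]
→ [170, 121, 51]

(2,3) stack=L1,L2,L3,L4,L5,L6; from [0,0,0]:
after L1 α=1/4: [131/4, 97/2, 75/2]
after L2 α=1/2: [775/8, 183/4, 107/4]
after L3 α=1/3: [365/4, 213/2, 85/2]
after L4 α=3/7: [527/7, 900/7, 227/7]
after L5 α=1/8: [729/8, 259/2, 29]
after L6 α=3/4: [729/32, 271/8, 223/2]
rounded: [23, 34, 112]

query (0,3) [L1,L2,L3,L4,L5] — begin 0,0,0
+L1 (α=2/5) → [0, 8, 4]
+L2 (α=3/4) → [297/4, 113/4, 287/2]
+L3 (α=1/6) → [687/8, 1189/24, 1703/12]
+L4 (α=1) → [24, 168, 136]
+L5 (α=1/6) → [64/3, 899/6, 460/3]
= [21, 150, 153]

query (1,2) [L1,L2,L3,L4,L5] — begin 0,0,0
after L1 α=2/7: [60/7, 496/7, 22/7]
after L2 α=3/7: [5385/49, 5008/49, 3700/49]
after L3 α=1/2: [8352/49, 5934/49, 2487/49]
after L4 α=3/4: [16965/98, 2586/49, 39237/196]
after L5 α=1/3: [21130/147, 6985/147, 52075/294]
= [144, 48, 177]

at x=1,y=1 over L1,L2,L3,L4,L5:
after L1 α=1/6: [233/6, 21, 211/6]
after L2 α=1/2: [509/12, 38, 1063/12]
after L3 α=1/2: [1037/24, 219/2, 1243/24]
after L4 α=4/5: [6413/120, 1347/10, 8539/120]
after L5 α=1/2: [9053/240, 1787/20, 24979/240]
rounded: [38, 89, 104]


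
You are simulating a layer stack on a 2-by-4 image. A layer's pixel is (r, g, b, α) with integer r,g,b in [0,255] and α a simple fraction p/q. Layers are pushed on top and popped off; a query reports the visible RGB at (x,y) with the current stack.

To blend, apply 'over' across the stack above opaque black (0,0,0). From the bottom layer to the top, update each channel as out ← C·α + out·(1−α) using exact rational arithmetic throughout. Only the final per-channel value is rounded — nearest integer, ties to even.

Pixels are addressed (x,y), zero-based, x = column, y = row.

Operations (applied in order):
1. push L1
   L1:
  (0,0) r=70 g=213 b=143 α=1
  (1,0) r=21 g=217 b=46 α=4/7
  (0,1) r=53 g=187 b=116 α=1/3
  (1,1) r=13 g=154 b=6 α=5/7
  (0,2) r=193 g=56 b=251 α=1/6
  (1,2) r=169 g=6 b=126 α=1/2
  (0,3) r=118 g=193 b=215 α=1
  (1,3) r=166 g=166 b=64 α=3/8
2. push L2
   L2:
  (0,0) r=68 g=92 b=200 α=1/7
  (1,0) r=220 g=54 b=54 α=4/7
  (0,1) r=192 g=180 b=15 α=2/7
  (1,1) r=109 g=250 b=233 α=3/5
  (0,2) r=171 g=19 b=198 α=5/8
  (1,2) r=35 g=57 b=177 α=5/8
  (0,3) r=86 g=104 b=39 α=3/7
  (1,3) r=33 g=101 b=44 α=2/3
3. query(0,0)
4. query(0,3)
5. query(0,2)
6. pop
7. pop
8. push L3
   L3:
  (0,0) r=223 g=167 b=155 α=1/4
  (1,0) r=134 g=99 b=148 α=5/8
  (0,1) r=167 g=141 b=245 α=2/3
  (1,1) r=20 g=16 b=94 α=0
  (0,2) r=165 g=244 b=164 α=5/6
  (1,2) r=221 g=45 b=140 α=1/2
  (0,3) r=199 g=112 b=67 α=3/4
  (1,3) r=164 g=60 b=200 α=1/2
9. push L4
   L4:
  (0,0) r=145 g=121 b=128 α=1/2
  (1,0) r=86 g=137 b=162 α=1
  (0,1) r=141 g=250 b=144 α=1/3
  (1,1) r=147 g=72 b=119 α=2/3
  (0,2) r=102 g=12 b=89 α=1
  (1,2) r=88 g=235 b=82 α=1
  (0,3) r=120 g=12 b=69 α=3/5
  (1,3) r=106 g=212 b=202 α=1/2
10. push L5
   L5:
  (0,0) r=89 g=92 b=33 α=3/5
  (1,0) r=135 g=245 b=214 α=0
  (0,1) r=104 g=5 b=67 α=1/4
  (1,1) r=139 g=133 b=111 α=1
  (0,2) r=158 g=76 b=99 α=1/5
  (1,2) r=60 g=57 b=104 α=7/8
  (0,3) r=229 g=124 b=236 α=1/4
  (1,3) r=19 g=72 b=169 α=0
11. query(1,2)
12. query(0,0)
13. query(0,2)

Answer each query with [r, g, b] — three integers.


at x=0,y=0 over L1,L2:
after L1 α=1: [70, 213, 143]
after L2 α=1/7: [488/7, 1370/7, 1058/7]
→ [70, 196, 151]

at x=0,y=3 over L1,L2:
L1 α=1: [118, 193, 215]
L2 α=3/7: [730/7, 1084/7, 977/7]
= [104, 155, 140]

(0,2) stack=L1,L2; from [0,0,0]:
+L1 (α=1/6) → [193/6, 28/3, 251/6]
+L2 (α=5/8) → [1903/16, 123/8, 2231/16]
= [119, 15, 139]

at x=1,y=2 over L3,L4,L5:
+L3 (α=1/2) → [221/2, 45/2, 70]
+L4 (α=1) → [88, 235, 82]
+L5 (α=7/8) → [127/2, 317/4, 405/4]
rounded: [64, 79, 101]

query (0,0) [L3,L4,L5] — begin 0,0,0
after L3 α=1/4: [223/4, 167/4, 155/4]
after L4 α=1/2: [803/8, 651/8, 667/8]
after L5 α=3/5: [1871/20, 351/4, 1063/20]
→ [94, 88, 53]

query (0,2) [L3,L4,L5] — begin 0,0,0
after L3 α=5/6: [275/2, 610/3, 410/3]
after L4 α=1: [102, 12, 89]
after L5 α=1/5: [566/5, 124/5, 91]
= [113, 25, 91]


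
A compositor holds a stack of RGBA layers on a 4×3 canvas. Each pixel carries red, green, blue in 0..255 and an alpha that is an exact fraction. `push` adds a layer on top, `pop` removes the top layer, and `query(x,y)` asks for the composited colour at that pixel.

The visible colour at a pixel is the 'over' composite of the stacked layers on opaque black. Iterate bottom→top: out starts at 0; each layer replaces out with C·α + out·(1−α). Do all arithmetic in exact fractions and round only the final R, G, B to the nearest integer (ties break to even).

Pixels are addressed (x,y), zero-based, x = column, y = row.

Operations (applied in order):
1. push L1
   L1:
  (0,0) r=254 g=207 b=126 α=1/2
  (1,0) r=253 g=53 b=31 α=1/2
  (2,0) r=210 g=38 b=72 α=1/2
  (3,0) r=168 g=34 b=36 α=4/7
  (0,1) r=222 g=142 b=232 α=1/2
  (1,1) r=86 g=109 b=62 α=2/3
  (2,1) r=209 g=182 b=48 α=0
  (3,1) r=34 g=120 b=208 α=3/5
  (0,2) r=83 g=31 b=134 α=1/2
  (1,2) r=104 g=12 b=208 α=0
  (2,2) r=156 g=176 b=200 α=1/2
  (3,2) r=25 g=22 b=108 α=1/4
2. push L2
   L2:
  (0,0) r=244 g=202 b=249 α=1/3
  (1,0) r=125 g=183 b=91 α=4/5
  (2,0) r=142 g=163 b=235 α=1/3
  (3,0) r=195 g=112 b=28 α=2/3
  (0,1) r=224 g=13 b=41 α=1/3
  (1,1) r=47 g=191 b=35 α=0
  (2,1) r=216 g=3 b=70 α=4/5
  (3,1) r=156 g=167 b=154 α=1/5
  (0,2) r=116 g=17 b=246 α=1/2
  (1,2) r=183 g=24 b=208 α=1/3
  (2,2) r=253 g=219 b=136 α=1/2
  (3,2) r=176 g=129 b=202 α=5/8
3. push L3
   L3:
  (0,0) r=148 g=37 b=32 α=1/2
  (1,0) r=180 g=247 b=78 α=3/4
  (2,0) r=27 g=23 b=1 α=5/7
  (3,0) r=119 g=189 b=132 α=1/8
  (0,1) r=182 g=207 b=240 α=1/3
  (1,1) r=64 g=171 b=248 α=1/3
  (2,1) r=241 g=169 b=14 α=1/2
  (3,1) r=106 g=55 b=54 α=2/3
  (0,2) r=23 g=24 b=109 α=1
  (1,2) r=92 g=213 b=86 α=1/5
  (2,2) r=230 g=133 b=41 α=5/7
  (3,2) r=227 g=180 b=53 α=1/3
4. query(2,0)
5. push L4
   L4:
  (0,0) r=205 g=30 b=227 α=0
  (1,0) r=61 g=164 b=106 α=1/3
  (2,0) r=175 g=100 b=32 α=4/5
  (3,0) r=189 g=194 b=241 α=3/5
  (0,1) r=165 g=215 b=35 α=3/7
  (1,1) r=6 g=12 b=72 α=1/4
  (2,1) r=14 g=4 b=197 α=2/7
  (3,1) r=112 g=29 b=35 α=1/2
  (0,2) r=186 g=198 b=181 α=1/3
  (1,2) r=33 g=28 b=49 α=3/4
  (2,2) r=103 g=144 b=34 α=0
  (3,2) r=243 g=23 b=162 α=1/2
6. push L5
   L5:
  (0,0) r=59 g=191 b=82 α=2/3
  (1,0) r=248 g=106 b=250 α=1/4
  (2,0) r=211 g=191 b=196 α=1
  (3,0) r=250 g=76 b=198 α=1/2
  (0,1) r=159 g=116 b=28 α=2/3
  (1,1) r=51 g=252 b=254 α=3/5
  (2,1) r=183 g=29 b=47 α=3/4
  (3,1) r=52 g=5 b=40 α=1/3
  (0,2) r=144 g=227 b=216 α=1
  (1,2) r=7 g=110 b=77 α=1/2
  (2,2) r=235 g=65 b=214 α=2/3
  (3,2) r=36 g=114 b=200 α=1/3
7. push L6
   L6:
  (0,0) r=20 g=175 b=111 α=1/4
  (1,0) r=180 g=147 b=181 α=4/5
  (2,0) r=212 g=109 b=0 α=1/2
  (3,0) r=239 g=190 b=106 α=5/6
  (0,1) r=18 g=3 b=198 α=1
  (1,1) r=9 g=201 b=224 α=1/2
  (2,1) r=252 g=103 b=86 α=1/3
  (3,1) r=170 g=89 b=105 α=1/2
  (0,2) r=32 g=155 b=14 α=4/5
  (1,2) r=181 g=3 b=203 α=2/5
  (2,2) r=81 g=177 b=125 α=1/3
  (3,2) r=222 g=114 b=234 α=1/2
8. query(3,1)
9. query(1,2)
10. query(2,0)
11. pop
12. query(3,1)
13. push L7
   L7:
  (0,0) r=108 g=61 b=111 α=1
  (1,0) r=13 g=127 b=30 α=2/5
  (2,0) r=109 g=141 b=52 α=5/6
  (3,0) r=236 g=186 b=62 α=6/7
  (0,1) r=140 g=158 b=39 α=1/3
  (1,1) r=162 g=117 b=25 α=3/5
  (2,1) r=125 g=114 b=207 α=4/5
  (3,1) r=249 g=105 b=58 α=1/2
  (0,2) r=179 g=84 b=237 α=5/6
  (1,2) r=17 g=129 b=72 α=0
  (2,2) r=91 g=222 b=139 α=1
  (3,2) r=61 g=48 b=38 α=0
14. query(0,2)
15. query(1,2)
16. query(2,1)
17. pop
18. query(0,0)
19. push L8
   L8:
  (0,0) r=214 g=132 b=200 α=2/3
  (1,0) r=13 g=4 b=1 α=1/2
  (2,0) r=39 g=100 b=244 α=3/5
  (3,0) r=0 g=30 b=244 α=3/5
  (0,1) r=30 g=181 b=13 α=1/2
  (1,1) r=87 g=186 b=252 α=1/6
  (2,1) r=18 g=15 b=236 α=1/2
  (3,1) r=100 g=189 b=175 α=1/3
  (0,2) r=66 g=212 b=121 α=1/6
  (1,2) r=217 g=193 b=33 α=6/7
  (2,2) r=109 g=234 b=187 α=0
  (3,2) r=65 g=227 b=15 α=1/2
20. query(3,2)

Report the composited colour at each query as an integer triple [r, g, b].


at x=2,y=0 over L1,L2,L3:
L1 α=1/2: [105, 19, 36]
L2 α=1/3: [352/3, 67, 307/3]
L3 α=5/7: [1109/21, 249/7, 629/21]
rounded: [53, 36, 30]

(3,1) stack=L1,L2,L3,L4,L5,L6; from [0,0,0]:
+L1 (α=3/5) → [102/5, 72, 624/5]
+L2 (α=1/5) → [1188/25, 91, 3266/25]
+L3 (α=2/3) → [6488/75, 67, 5966/75]
+L4 (α=1/2) → [7444/75, 48, 8591/150]
+L5 (α=1/3) → [18788/225, 101/3, 11591/225]
+L6 (α=1/2) → [28519/225, 184/3, 17608/225]
rounded: [127, 61, 78]

query (1,2) [L1,L2,L3,L4,L5,L6] — begin 0,0,0
after L1 α=0: [0, 0, 0]
after L2 α=1/3: [61, 8, 208/3]
after L3 α=1/5: [336/5, 49, 218/3]
after L4 α=3/4: [831/20, 133/4, 659/12]
after L5 α=1/2: [971/40, 573/8, 1583/24]
after L6 α=2/5: [17393/200, 1767/40, 4831/40]
→ [87, 44, 121]

query (2,0) [L1,L2,L3,L4,L5,L6] — begin 0,0,0
L1 α=1/2: [105, 19, 36]
L2 α=1/3: [352/3, 67, 307/3]
L3 α=5/7: [1109/21, 249/7, 629/21]
L4 α=4/5: [15809/105, 3049/35, 3317/105]
L5 α=1: [211, 191, 196]
L6 α=1/2: [423/2, 150, 98]
→ [212, 150, 98]

at x=3,y=1 over L1,L2,L3,L4,L5:
+L1 (α=3/5) → [102/5, 72, 624/5]
+L2 (α=1/5) → [1188/25, 91, 3266/25]
+L3 (α=2/3) → [6488/75, 67, 5966/75]
+L4 (α=1/2) → [7444/75, 48, 8591/150]
+L5 (α=1/3) → [18788/225, 101/3, 11591/225]
= [84, 34, 52]

(0,2) stack=L1,L2,L3,L4,L5,L7; from [0,0,0]:
after L1 α=1/2: [83/2, 31/2, 67]
after L2 α=1/2: [315/4, 65/4, 313/2]
after L3 α=1: [23, 24, 109]
after L4 α=1/3: [232/3, 82, 133]
after L5 α=1: [144, 227, 216]
after L7 α=5/6: [1039/6, 647/6, 467/2]
rounded: [173, 108, 234]

at x=1,y=2 over L1,L2,L3,L4,L5,L7:
L1 α=0: [0, 0, 0]
L2 α=1/3: [61, 8, 208/3]
L3 α=1/5: [336/5, 49, 218/3]
L4 α=3/4: [831/20, 133/4, 659/12]
L5 α=1/2: [971/40, 573/8, 1583/24]
L7 α=0: [971/40, 573/8, 1583/24]
= [24, 72, 66]

(2,1) stack=L1,L2,L3,L4,L5,L7; from [0,0,0]:
+L1 (α=0) → [0, 0, 0]
+L2 (α=4/5) → [864/5, 12/5, 56]
+L3 (α=1/2) → [2069/10, 857/10, 35]
+L4 (α=2/7) → [2125/14, 873/14, 569/7]
+L5 (α=3/4) → [9811/56, 2091/56, 389/7]
+L7 (α=4/5) → [37811/280, 27627/280, 1237/7]
rounded: [135, 99, 177]

at x=0,y=0 over L1,L2,L3,L4,L5:
L1 α=1/2: [127, 207/2, 63]
L2 α=1/3: [166, 409/3, 125]
L3 α=1/2: [157, 260/3, 157/2]
L4 α=0: [157, 260/3, 157/2]
L5 α=2/3: [275/3, 1406/9, 485/6]
→ [92, 156, 81]

(3,2) stack=L1,L2,L3,L4,L5,L8; from [0,0,0]:
after L1 α=1/4: [25/4, 11/2, 27]
after L2 α=5/8: [3595/32, 1323/16, 1091/8]
after L3 α=1/3: [2409/16, 921/8, 1303/12]
after L4 α=1/2: [6297/32, 1105/16, 3247/24]
after L5 α=1/3: [2291/16, 2017/24, 5647/36]
after L8 α=1/2: [3331/32, 7465/48, 6187/72]
= [104, 156, 86]


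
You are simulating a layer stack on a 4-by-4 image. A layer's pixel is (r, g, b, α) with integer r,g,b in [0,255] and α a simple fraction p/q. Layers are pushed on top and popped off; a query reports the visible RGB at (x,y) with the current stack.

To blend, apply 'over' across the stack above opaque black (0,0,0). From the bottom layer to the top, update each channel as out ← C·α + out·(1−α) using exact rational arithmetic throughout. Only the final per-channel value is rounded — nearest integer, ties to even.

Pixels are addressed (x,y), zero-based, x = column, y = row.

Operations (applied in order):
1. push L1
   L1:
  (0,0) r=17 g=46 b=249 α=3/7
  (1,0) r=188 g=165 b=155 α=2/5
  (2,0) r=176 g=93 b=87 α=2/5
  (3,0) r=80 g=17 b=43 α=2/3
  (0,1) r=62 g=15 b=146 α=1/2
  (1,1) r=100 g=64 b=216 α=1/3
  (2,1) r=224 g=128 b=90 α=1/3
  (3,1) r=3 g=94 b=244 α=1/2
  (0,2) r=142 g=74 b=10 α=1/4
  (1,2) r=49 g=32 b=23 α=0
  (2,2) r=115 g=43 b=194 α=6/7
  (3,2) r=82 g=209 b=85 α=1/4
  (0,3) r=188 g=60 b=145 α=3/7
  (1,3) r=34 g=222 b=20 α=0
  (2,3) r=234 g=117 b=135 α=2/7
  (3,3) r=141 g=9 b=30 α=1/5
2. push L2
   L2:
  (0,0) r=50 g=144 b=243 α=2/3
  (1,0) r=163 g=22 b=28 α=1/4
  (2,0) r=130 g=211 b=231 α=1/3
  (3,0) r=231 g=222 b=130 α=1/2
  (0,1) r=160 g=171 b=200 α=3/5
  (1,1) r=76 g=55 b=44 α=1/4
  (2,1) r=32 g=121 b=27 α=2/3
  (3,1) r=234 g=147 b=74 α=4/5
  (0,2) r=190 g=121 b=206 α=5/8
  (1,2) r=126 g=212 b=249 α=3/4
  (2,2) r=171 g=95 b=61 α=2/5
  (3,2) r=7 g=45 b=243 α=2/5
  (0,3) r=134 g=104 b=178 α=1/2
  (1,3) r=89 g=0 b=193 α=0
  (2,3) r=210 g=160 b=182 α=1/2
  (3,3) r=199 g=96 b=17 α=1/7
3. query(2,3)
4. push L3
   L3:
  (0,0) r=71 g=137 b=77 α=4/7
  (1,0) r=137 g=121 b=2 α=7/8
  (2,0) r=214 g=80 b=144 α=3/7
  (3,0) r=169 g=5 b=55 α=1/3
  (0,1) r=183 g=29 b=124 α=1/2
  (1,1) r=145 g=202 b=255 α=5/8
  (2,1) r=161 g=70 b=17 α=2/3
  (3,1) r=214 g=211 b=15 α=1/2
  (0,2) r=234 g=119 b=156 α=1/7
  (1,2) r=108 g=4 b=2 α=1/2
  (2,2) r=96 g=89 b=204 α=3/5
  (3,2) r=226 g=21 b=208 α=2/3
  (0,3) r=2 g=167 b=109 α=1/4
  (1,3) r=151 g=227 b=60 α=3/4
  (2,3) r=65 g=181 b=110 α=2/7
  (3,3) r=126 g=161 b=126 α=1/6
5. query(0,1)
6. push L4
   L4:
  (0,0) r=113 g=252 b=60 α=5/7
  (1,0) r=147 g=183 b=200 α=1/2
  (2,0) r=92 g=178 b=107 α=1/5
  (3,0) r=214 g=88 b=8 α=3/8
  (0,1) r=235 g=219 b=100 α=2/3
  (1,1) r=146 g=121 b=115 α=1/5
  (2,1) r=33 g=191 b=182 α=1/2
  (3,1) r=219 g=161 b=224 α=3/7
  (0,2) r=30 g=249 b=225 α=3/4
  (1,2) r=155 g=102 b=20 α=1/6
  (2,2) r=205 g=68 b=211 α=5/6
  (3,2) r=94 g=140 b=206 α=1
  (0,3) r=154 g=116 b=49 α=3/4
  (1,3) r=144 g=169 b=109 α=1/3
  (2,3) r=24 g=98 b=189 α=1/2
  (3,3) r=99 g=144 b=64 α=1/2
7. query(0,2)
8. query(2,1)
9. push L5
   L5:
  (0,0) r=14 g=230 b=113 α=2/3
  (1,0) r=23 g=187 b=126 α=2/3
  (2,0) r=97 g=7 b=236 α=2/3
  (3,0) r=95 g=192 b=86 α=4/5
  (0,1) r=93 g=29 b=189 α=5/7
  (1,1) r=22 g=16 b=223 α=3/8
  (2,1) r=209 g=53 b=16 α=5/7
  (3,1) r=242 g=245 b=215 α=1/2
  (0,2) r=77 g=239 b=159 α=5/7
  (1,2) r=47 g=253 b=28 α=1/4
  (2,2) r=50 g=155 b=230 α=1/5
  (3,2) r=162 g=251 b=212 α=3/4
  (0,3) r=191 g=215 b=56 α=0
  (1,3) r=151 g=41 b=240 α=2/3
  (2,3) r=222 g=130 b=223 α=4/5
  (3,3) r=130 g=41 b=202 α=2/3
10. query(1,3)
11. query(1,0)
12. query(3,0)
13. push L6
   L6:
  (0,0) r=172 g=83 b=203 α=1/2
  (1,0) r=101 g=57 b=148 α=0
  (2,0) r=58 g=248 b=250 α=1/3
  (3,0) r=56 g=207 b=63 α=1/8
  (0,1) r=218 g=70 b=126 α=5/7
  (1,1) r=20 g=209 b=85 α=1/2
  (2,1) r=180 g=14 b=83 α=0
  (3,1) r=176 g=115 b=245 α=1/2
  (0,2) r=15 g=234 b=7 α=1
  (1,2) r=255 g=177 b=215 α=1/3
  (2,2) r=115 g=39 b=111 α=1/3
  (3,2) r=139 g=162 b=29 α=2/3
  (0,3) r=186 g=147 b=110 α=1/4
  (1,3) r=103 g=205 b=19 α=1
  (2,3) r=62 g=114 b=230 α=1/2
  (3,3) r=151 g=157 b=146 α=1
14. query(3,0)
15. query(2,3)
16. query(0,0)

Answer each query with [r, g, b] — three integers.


at x=2,y=3 over L1,L2:
+L1 (α=2/7) → [468/7, 234/7, 270/7]
+L2 (α=1/2) → [969/7, 677/7, 772/7]
rounded: [138, 97, 110]

at x=0,y=1 over L1,L2,L3:
after L1 α=1/2: [31, 15/2, 73]
after L2 α=3/5: [542/5, 528/5, 746/5]
after L3 α=1/2: [1457/10, 673/10, 683/5]
→ [146, 67, 137]

(0,2) stack=L1,L2,L3,L4; from [0,0,0]:
+L1 (α=1/4) → [71/2, 37/2, 5/2]
+L2 (α=5/8) → [2113/16, 1321/16, 2075/16]
+L3 (α=1/7) → [1173/8, 4915/56, 7473/56]
+L4 (α=3/4) → [1893/32, 46747/224, 45273/224]
= [59, 209, 202]

(2,1) stack=L1,L2,L3,L4; from [0,0,0]:
after L1 α=1/3: [224/3, 128/3, 30]
after L2 α=2/3: [416/9, 854/9, 28]
after L3 α=2/3: [3314/27, 2114/27, 62/3]
after L4 α=1/2: [4205/54, 7271/54, 304/3]
→ [78, 135, 101]

query (1,3) [L1,L2,L3,L4,L5] — begin 0,0,0
after L1 α=0: [0, 0, 0]
after L2 α=0: [0, 0, 0]
after L3 α=3/4: [453/4, 681/4, 45]
after L4 α=1/3: [247/2, 1019/6, 199/3]
after L5 α=2/3: [851/6, 1511/18, 1639/9]
rounded: [142, 84, 182]

query (1,0) [L1,L2,L3,L4,L5] — begin 0,0,0
after L1 α=2/5: [376/5, 66, 62]
after L2 α=1/4: [1943/20, 55, 107/2]
after L3 α=7/8: [21123/160, 451/4, 135/16]
after L4 α=1/2: [44643/320, 1183/8, 3335/32]
after L5 α=2/3: [59363/960, 4175/24, 11399/96]
rounded: [62, 174, 119]

(3,0) stack=L1,L2,L3,L4,L5; from [0,0,0]:
+L1 (α=2/3) → [160/3, 34/3, 86/3]
+L2 (α=1/2) → [853/6, 350/3, 238/3]
+L3 (α=1/3) → [1360/9, 715/9, 641/9]
+L4 (α=3/8) → [6289/36, 5951/72, 3421/72]
+L5 (α=4/5) → [19969/180, 61247/360, 28189/360]
→ [111, 170, 78]

(3,0) stack=L1,L2,L3,L4,L5,L6; from [0,0,0]:
L1 α=2/3: [160/3, 34/3, 86/3]
L2 α=1/2: [853/6, 350/3, 238/3]
L3 α=1/3: [1360/9, 715/9, 641/9]
L4 α=3/8: [6289/36, 5951/72, 3421/72]
L5 α=4/5: [19969/180, 61247/360, 28189/360]
L6 α=1/8: [149863/1440, 503249/2880, 220003/2880]
= [104, 175, 76]

(2,3) stack=L1,L2,L3,L4,L5,L6; from [0,0,0]:
L1 α=2/7: [468/7, 234/7, 270/7]
L2 α=1/2: [969/7, 677/7, 772/7]
L3 α=2/7: [5755/49, 5919/49, 5400/49]
L4 α=1/2: [6931/98, 10721/98, 14661/98]
L5 α=4/5: [18791/98, 61681/490, 102077/490]
L6 α=1/2: [24867/196, 117541/980, 214777/980]
rounded: [127, 120, 219]

query (0,0) [L1,L2,L3,L4,L5,L6] — begin 0,0,0
L1 α=3/7: [51/7, 138/7, 747/7]
L2 α=2/3: [751/21, 718/7, 1383/7]
L3 α=4/7: [2739/49, 5990/49, 6305/49]
L4 α=5/7: [33163/343, 73720/343, 27310/343]
L5 α=2/3: [42767/1029, 231500/1029, 104828/1029]
L6 α=1/2: [219755/2058, 316907/2058, 313715/2058]
= [107, 154, 152]


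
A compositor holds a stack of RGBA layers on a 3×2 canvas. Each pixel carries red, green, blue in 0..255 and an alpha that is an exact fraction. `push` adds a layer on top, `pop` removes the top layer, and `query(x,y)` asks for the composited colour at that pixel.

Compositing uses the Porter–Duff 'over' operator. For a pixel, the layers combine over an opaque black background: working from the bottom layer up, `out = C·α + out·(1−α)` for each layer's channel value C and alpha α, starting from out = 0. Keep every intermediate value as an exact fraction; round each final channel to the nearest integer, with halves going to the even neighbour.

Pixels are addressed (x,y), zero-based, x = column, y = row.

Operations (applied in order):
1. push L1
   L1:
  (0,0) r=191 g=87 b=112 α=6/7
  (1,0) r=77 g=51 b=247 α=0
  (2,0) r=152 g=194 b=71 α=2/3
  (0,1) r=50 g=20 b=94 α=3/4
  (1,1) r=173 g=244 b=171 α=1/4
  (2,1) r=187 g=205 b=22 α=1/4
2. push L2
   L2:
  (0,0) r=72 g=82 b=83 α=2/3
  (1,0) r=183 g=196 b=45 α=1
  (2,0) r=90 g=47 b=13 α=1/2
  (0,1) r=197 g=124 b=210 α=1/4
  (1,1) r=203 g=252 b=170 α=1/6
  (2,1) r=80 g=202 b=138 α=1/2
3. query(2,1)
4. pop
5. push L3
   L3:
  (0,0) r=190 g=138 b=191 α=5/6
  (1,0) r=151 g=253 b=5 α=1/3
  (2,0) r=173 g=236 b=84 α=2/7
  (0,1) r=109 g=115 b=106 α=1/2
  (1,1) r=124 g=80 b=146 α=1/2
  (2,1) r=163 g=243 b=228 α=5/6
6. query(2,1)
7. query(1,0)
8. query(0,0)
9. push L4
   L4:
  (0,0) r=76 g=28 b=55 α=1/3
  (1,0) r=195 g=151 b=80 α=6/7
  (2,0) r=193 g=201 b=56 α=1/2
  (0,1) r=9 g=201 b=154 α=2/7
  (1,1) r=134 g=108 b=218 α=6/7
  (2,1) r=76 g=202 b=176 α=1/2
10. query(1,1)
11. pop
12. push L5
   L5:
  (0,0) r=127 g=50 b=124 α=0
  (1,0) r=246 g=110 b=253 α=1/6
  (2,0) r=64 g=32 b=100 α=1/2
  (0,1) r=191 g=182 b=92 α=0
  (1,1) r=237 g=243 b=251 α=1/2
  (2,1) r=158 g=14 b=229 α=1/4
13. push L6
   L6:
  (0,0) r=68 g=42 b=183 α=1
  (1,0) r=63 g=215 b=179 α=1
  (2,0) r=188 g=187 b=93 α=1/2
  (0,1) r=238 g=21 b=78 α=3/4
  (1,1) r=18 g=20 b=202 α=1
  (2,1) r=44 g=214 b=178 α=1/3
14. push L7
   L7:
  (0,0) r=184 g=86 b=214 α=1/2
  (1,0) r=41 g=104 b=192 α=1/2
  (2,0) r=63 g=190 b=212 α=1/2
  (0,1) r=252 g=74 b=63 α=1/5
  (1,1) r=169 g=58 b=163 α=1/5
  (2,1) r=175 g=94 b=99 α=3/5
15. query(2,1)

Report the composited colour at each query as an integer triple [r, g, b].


query (2,1) [L1,L2] — begin 0,0,0
after L1 α=1/4: [187/4, 205/4, 11/2]
after L2 α=1/2: [507/8, 1013/8, 287/4]
→ [63, 127, 72]

query (2,1) [L1,L3] — begin 0,0,0
after L1 α=1/4: [187/4, 205/4, 11/2]
after L3 α=5/6: [1149/8, 5065/24, 2291/12]
= [144, 211, 191]

query (1,0) [L1,L3] — begin 0,0,0
after L1 α=0: [0, 0, 0]
after L3 α=1/3: [151/3, 253/3, 5/3]
rounded: [50, 84, 2]

at x=0,y=0 over L1,L3:
+L1 (α=6/7) → [1146/7, 522/7, 96]
+L3 (α=5/6) → [3898/21, 892/7, 1051/6]
= [186, 127, 175]

at x=1,y=1 over L1,L3,L4:
after L1 α=1/4: [173/4, 61, 171/4]
after L3 α=1/2: [669/8, 141/2, 755/8]
after L4 α=6/7: [7101/56, 1437/14, 11219/56]
rounded: [127, 103, 200]

(2,1) stack=L1,L3,L5,L6,L7; from [0,0,0]:
after L1 α=1/4: [187/4, 205/4, 11/2]
after L3 α=5/6: [1149/8, 5065/24, 2291/12]
after L5 α=1/4: [4711/32, 5177/32, 3207/16]
after L6 α=1/3: [1805/16, 2867/16, 4631/24]
after L7 α=3/5: [1201/8, 5123/40, 1639/12]
= [150, 128, 137]


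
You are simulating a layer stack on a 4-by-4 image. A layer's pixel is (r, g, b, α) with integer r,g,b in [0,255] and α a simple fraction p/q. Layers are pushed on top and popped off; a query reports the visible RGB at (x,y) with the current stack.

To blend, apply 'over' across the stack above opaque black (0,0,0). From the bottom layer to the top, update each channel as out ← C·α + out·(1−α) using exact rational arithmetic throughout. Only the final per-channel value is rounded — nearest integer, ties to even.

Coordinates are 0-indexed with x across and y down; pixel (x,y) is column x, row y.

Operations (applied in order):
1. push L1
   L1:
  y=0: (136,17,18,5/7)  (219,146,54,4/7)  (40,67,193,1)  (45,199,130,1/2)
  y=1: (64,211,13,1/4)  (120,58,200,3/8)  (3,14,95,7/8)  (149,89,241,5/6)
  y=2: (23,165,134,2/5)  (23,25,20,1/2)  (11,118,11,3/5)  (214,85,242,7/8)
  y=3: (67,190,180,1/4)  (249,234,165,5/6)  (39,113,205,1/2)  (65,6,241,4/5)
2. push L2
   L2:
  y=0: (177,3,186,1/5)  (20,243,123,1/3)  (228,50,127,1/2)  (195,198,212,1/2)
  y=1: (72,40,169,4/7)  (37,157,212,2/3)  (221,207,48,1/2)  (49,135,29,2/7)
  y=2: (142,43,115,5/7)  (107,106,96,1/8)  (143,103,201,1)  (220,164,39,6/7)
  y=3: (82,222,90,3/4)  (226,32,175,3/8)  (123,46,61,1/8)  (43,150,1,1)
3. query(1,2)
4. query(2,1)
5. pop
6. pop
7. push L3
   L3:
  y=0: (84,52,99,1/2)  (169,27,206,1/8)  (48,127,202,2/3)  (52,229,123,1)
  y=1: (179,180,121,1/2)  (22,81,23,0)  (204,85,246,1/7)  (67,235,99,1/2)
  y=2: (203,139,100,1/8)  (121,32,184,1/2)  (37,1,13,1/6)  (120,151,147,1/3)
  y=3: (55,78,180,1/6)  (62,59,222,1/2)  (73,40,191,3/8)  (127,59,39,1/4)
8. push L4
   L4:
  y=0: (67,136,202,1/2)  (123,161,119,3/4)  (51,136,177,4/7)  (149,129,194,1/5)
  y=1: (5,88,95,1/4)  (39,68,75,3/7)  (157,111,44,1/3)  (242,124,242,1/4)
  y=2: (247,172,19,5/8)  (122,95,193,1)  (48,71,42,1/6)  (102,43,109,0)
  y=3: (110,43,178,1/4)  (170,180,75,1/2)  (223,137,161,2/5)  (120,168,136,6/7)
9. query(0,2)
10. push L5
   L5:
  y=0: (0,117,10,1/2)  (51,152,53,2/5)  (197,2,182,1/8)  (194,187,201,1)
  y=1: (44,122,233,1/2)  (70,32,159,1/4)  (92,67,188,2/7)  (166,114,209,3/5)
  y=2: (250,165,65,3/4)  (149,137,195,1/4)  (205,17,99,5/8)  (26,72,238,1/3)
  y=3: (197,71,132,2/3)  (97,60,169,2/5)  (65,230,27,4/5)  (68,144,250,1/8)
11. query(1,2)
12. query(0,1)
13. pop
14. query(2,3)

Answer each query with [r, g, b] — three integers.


at x=1,y=2 over L1,L2:
L1 α=1/2: [23/2, 25/2, 10]
L2 α=1/8: [375/16, 387/16, 83/4]
rounded: [23, 24, 21]

query (2,1) [L1,L2] — begin 0,0,0
+L1 (α=7/8) → [21/8, 49/4, 665/8]
+L2 (α=1/2) → [1789/16, 877/8, 1049/16]
= [112, 110, 66]

(0,2) stack=L3,L4; from [0,0,0]:
L3 α=1/8: [203/8, 139/8, 25/2]
L4 α=5/8: [10489/64, 7297/64, 265/16]
→ [164, 114, 17]

query (1,2) [L3,L4,L5] — begin 0,0,0
L3 α=1/2: [121/2, 16, 92]
L4 α=1: [122, 95, 193]
L5 α=1/4: [515/4, 211/2, 387/2]
rounded: [129, 106, 194]

(0,1) stack=L3,L4,L5; from [0,0,0]:
+L3 (α=1/2) → [179/2, 90, 121/2]
+L4 (α=1/4) → [547/8, 179/2, 553/8]
+L5 (α=1/2) → [899/16, 423/4, 2417/16]
= [56, 106, 151]

(2,3) stack=L3,L4; from [0,0,0]:
after L3 α=3/8: [219/8, 15, 573/8]
after L4 α=2/5: [845/8, 319/5, 859/8]
= [106, 64, 107]


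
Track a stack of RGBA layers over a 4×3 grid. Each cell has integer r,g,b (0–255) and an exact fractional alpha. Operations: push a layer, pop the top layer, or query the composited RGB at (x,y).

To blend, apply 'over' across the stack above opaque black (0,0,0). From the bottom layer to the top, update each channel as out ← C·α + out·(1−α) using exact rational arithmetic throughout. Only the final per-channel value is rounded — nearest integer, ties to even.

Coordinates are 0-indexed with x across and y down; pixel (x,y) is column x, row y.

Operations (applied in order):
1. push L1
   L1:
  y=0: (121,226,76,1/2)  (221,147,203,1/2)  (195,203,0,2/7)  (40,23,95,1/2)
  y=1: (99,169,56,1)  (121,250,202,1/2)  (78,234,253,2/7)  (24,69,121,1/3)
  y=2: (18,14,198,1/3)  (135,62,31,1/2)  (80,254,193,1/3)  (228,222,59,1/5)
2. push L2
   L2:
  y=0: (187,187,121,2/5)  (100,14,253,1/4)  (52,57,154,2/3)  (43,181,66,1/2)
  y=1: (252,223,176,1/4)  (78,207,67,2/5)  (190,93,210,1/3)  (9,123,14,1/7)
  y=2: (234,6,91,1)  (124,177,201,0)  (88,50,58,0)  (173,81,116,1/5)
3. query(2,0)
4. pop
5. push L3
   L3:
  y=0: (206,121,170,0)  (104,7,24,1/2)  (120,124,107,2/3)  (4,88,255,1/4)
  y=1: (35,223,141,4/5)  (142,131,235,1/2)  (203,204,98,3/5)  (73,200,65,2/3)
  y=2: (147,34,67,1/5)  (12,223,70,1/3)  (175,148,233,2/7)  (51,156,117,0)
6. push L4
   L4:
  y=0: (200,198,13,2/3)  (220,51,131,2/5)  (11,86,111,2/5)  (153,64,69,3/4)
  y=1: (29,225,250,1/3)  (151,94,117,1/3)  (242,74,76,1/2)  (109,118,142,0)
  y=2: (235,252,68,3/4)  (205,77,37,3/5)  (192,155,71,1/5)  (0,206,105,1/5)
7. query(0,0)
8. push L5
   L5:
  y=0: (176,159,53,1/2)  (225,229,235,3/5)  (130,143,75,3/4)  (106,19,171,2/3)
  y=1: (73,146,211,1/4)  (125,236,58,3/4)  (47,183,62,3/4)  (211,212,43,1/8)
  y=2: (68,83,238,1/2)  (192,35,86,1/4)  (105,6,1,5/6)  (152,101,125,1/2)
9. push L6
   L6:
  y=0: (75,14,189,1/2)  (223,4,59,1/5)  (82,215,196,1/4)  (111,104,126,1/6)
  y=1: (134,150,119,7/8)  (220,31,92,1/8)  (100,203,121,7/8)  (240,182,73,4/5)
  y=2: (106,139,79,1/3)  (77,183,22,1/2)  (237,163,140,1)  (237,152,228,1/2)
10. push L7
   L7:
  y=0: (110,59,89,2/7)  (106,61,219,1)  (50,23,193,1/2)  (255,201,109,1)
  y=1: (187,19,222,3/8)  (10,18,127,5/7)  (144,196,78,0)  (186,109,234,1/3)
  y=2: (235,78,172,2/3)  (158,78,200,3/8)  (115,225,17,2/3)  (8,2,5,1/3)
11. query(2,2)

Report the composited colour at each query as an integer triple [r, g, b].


query (2,0) [L1,L2] — begin 0,0,0
L1 α=2/7: [390/7, 58, 0]
L2 α=2/3: [1118/21, 172/3, 308/3]
rounded: [53, 57, 103]

at x=0,y=0 over L1,L3,L4:
L1 α=1/2: [121/2, 113, 38]
L3 α=0: [121/2, 113, 38]
L4 α=2/3: [307/2, 509/3, 64/3]
= [154, 170, 21]

at x=2,y=2 over L1,L3,L4,L5,L6,L7:
after L1 α=1/3: [80/3, 254/3, 193/3]
after L3 α=2/7: [1450/21, 2158/21, 2363/21]
after L4 α=1/5: [9832/105, 11887/105, 10943/105]
after L5 α=5/6: [64957/630, 15037/630, 5734/315]
after L6 α=1: [237, 163, 140]
after L7 α=2/3: [467/3, 613/3, 58]
→ [156, 204, 58]
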